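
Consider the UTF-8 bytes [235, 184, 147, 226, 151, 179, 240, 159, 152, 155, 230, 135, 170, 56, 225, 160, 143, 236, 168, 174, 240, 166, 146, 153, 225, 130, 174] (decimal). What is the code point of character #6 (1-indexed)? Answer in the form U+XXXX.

Offset 0: leading byte 0xEB = 11101011 → 3-byte char #1 = EB B8 93.
Offset 3: leading byte 0xE2 = 11100010 → 3-byte char #2 = E2 97 B3.
Offset 6: leading byte 0xF0 = 11110000 → 4-byte char #3 = F0 9F 98 9B.
Offset 10: leading byte 0xE6 = 11100110 → 3-byte char #4 = E6 87 AA.
Offset 13: leading byte 0x38 = 00111000 → 1-byte char #5 = 38.
Offset 14: leading byte 0xE1 = 11100001 → 3-byte char #6 = E1 A0 8F.
Leading byte 0xE1 = 11100001 matches 1110xxxx → 3-byte sequence.
Byte 1: 0xE1 = 11100001, payload 0001 (4 bits).
Byte 2: 0xA0 = 10100000 (10xxxxxx ✓), payload 100000.
Byte 3: 0x8F = 10001111 (10xxxxxx ✓), payload 001111.
Concatenate: 0001100000001111 = 0x180F (16 bits → U+180F).

U+180F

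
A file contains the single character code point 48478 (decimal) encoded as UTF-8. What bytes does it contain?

U+BD5E = 0xBD5E = 48478 decimal. In range U+0800–U+FFFF → 3-byte form: 1110xxxx 10xxxxxx 10xxxxxx.
Binary (16 bits): 1011110101011110.
Split 4+6+6: 1011 | 110101 | 011110.
Byte 1: 11101011 = 0xEB.
Byte 2: 10110101 = 0xB5.
Byte 3: 10011110 = 0x9E.

EB B5 9E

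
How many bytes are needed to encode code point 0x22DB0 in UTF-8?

U+22DB0 = 0x22DB0. UTF-8 uses 1 byte below 0x80, 2 below 0x800, 3 below 0x10000, 4 up to 0x10FFFF. 0x22DB0 is in U+10000–U+10FFFF → 4 bytes.

4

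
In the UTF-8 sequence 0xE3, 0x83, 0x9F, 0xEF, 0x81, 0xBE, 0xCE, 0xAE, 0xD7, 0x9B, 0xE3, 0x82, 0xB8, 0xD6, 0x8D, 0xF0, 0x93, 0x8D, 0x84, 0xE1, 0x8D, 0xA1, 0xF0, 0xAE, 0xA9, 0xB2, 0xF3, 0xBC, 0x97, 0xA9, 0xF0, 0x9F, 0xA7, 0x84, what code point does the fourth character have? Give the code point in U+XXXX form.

Offset 0: leading byte 0xE3 = 11100011 → 3-byte char #1 = E3 83 9F.
Offset 3: leading byte 0xEF = 11101111 → 3-byte char #2 = EF 81 BE.
Offset 6: leading byte 0xCE = 11001110 → 2-byte char #3 = CE AE.
Offset 8: leading byte 0xD7 = 11010111 → 2-byte char #4 = D7 9B.
Leading byte 0xD7 = 11010111 matches 110xxxxx → 2-byte sequence.
Byte 1: 0xD7 = 11010111, payload 10111 (5 bits).
Byte 2: 0x9B = 10011011 (10xxxxxx ✓), payload 011011.
Concatenate: 10111011011 = 0x5DB (11 bits → U+05DB).

U+05DB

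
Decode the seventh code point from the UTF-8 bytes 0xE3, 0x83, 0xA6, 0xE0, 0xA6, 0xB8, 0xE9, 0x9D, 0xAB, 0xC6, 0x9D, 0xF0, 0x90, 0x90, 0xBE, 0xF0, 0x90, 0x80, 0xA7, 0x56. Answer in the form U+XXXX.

U+0056

Offset 0: leading byte 0xE3 = 11100011 → 3-byte char #1 = E3 83 A6.
Offset 3: leading byte 0xE0 = 11100000 → 3-byte char #2 = E0 A6 B8.
Offset 6: leading byte 0xE9 = 11101001 → 3-byte char #3 = E9 9D AB.
Offset 9: leading byte 0xC6 = 11000110 → 2-byte char #4 = C6 9D.
Offset 11: leading byte 0xF0 = 11110000 → 4-byte char #5 = F0 90 90 BE.
Offset 15: leading byte 0xF0 = 11110000 → 4-byte char #6 = F0 90 80 A7.
Offset 19: leading byte 0x56 = 01010110 → 1-byte char #7 = 56.
Leading byte 0x56 = 01010110 matches 0xxxxxxx → 1-byte sequence.
Byte 1: 0x56 = 01010110, payload 1010110 (7 bits).
Concatenate: 1010110 = 0x56 (7 bits → U+0056).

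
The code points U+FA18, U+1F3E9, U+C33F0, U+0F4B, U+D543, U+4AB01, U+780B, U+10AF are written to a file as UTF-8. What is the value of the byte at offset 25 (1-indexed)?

0xE1

1-indexed offset 25 is 0-indexed offset 24.
U+FA18 → 3-byte form EF A8 98 at offsets 0–2.
U+1F3E9 → 4-byte form F0 9F 8F A9 at offsets 3–6.
U+C33F0 → 4-byte form F3 83 8F B0 at offsets 7–10.
U+0F4B → 3-byte form E0 BD 8B at offsets 11–13.
U+D543 → 3-byte form ED 95 83 at offsets 14–16.
U+4AB01 → 4-byte form F1 8A AC 81 at offsets 17–20.
U+780B → 3-byte form E7 A0 8B at offsets 21–23.
U+10AF → 3-byte form E1 82 AF at offsets 24–26.
Offset 24 falls in char 8's range; it's byte 1 of E1 82 AF = 0xE1.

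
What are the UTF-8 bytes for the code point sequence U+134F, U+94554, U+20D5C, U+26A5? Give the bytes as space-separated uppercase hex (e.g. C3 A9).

E1 8D 8F F2 94 95 94 F0 A0 B5 9C E2 9A A5

U+134F: 3-byte form → E1 8D 8F.
U+94554: 4-byte form → F2 94 95 94.
U+20D5C: 4-byte form → F0 A0 B5 9C.
U+26A5: 3-byte form → E2 9A A5.
Concatenated (14 bytes): E1 8D 8F F2 94 95 94 F0 A0 B5 9C E2 9A A5.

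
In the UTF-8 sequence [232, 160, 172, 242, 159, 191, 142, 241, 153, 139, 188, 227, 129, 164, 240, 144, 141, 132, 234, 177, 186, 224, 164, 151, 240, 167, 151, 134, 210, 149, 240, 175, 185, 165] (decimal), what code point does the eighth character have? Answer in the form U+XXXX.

U+275C6

Offset 0: leading byte 0xE8 = 11101000 → 3-byte char #1 = E8 A0 AC.
Offset 3: leading byte 0xF2 = 11110010 → 4-byte char #2 = F2 9F BF 8E.
Offset 7: leading byte 0xF1 = 11110001 → 4-byte char #3 = F1 99 8B BC.
Offset 11: leading byte 0xE3 = 11100011 → 3-byte char #4 = E3 81 A4.
Offset 14: leading byte 0xF0 = 11110000 → 4-byte char #5 = F0 90 8D 84.
Offset 18: leading byte 0xEA = 11101010 → 3-byte char #6 = EA B1 BA.
Offset 21: leading byte 0xE0 = 11100000 → 3-byte char #7 = E0 A4 97.
Offset 24: leading byte 0xF0 = 11110000 → 4-byte char #8 = F0 A7 97 86.
Leading byte 0xF0 = 11110000 matches 11110xxx → 4-byte sequence.
Byte 1: 0xF0 = 11110000, payload 000 (3 bits).
Byte 2: 0xA7 = 10100111 (10xxxxxx ✓), payload 100111.
Byte 3: 0x97 = 10010111 (10xxxxxx ✓), payload 010111.
Byte 4: 0x86 = 10000110 (10xxxxxx ✓), payload 000110.
Concatenate: 000100111010111000110 = 0x275C6 (21 bits → U+275C6).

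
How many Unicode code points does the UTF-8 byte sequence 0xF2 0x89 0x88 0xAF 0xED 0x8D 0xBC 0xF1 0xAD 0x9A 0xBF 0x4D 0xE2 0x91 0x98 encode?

Byte at offset 0: 0xF2 = 11110010 → 4-byte char (#1). Advance 4.
Byte at offset 4: 0xED = 11101101 → 3-byte char (#2). Advance 3.
Byte at offset 7: 0xF1 = 11110001 → 4-byte char (#3). Advance 4.
Byte at offset 11: 0x4D = 01001101 → 1-byte char (#4). Advance 1.
Byte at offset 12: 0xE2 = 11100010 → 3-byte char (#5). Advance 3.
Reached end at offset 15 after 5 code points.

5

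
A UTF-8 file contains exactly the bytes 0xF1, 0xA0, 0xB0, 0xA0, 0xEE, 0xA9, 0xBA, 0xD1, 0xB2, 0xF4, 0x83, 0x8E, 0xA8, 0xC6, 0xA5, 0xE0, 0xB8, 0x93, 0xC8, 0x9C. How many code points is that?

7

Byte at offset 0: 0xF1 = 11110001 → 4-byte char (#1). Advance 4.
Byte at offset 4: 0xEE = 11101110 → 3-byte char (#2). Advance 3.
Byte at offset 7: 0xD1 = 11010001 → 2-byte char (#3). Advance 2.
Byte at offset 9: 0xF4 = 11110100 → 4-byte char (#4). Advance 4.
Byte at offset 13: 0xC6 = 11000110 → 2-byte char (#5). Advance 2.
Byte at offset 15: 0xE0 = 11100000 → 3-byte char (#6). Advance 3.
Byte at offset 18: 0xC8 = 11001000 → 2-byte char (#7). Advance 2.
Reached end at offset 20 after 7 code points.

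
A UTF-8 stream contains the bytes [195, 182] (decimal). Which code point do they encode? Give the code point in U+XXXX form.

Leading byte 0xC3 = 11000011 matches 110xxxxx → 2-byte sequence.
Byte 1: 0xC3 = 11000011, payload 00011 (5 bits).
Byte 2: 0xB6 = 10110110 (10xxxxxx ✓), payload 110110.
Concatenate: 00011110110 = 0xF6 (11 bits → U+00F6).

U+00F6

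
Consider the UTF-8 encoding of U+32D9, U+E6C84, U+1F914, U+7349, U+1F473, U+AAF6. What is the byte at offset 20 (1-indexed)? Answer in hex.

0xAB

1-indexed offset 20 is 0-indexed offset 19.
U+32D9 → 3-byte form E3 8B 99 at offsets 0–2.
U+E6C84 → 4-byte form F3 A6 B2 84 at offsets 3–6.
U+1F914 → 4-byte form F0 9F A4 94 at offsets 7–10.
U+7349 → 3-byte form E7 8D 89 at offsets 11–13.
U+1F473 → 4-byte form F0 9F 91 B3 at offsets 14–17.
U+AAF6 → 3-byte form EA AB B6 at offsets 18–20.
Offset 19 falls in char 6's range; it's byte 2 of EA AB B6 = 0xAB.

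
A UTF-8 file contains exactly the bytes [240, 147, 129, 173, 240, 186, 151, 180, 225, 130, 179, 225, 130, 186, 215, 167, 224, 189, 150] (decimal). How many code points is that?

Byte at offset 0: 0xF0 = 11110000 → 4-byte char (#1). Advance 4.
Byte at offset 4: 0xF0 = 11110000 → 4-byte char (#2). Advance 4.
Byte at offset 8: 0xE1 = 11100001 → 3-byte char (#3). Advance 3.
Byte at offset 11: 0xE1 = 11100001 → 3-byte char (#4). Advance 3.
Byte at offset 14: 0xD7 = 11010111 → 2-byte char (#5). Advance 2.
Byte at offset 16: 0xE0 = 11100000 → 3-byte char (#6). Advance 3.
Reached end at offset 19 after 6 code points.

6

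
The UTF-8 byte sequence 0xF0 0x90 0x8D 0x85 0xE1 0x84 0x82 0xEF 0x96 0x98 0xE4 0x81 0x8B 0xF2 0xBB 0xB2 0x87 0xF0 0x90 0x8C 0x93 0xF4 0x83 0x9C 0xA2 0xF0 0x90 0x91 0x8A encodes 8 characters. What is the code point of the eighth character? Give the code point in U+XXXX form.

U+1044A

Offset 0: leading byte 0xF0 = 11110000 → 4-byte char #1 = F0 90 8D 85.
Offset 4: leading byte 0xE1 = 11100001 → 3-byte char #2 = E1 84 82.
Offset 7: leading byte 0xEF = 11101111 → 3-byte char #3 = EF 96 98.
Offset 10: leading byte 0xE4 = 11100100 → 3-byte char #4 = E4 81 8B.
Offset 13: leading byte 0xF2 = 11110010 → 4-byte char #5 = F2 BB B2 87.
Offset 17: leading byte 0xF0 = 11110000 → 4-byte char #6 = F0 90 8C 93.
Offset 21: leading byte 0xF4 = 11110100 → 4-byte char #7 = F4 83 9C A2.
Offset 25: leading byte 0xF0 = 11110000 → 4-byte char #8 = F0 90 91 8A.
Leading byte 0xF0 = 11110000 matches 11110xxx → 4-byte sequence.
Byte 1: 0xF0 = 11110000, payload 000 (3 bits).
Byte 2: 0x90 = 10010000 (10xxxxxx ✓), payload 010000.
Byte 3: 0x91 = 10010001 (10xxxxxx ✓), payload 010001.
Byte 4: 0x8A = 10001010 (10xxxxxx ✓), payload 001010.
Concatenate: 000010000010001001010 = 0x1044A (21 bits → U+1044A).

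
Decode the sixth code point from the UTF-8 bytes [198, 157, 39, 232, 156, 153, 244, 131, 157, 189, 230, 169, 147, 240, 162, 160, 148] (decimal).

U+22814

Offset 0: leading byte 0xC6 = 11000110 → 2-byte char #1 = C6 9D.
Offset 2: leading byte 0x27 = 00100111 → 1-byte char #2 = 27.
Offset 3: leading byte 0xE8 = 11101000 → 3-byte char #3 = E8 9C 99.
Offset 6: leading byte 0xF4 = 11110100 → 4-byte char #4 = F4 83 9D BD.
Offset 10: leading byte 0xE6 = 11100110 → 3-byte char #5 = E6 A9 93.
Offset 13: leading byte 0xF0 = 11110000 → 4-byte char #6 = F0 A2 A0 94.
Leading byte 0xF0 = 11110000 matches 11110xxx → 4-byte sequence.
Byte 1: 0xF0 = 11110000, payload 000 (3 bits).
Byte 2: 0xA2 = 10100010 (10xxxxxx ✓), payload 100010.
Byte 3: 0xA0 = 10100000 (10xxxxxx ✓), payload 100000.
Byte 4: 0x94 = 10010100 (10xxxxxx ✓), payload 010100.
Concatenate: 000100010100000010100 = 0x22814 (21 bits → U+22814).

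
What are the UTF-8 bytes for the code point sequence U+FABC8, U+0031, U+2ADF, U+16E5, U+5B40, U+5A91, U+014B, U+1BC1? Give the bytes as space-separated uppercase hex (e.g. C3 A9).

F3 BA AF 88 31 E2 AB 9F E1 9B A5 E5 AD 80 E5 AA 91 C5 8B E1 AF 81

U+FABC8: 4-byte form → F3 BA AF 88.
U+0031: 1-byte form → 31.
U+2ADF: 3-byte form → E2 AB 9F.
U+16E5: 3-byte form → E1 9B A5.
U+5B40: 3-byte form → E5 AD 80.
U+5A91: 3-byte form → E5 AA 91.
U+014B: 2-byte form → C5 8B.
U+1BC1: 3-byte form → E1 AF 81.
Concatenated (22 bytes): F3 BA AF 88 31 E2 AB 9F E1 9B A5 E5 AD 80 E5 AA 91 C5 8B E1 AF 81.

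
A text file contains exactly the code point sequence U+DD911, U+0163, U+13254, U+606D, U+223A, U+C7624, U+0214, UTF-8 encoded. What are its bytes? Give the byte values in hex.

U+DD911: 4-byte form → F3 9D A4 91.
U+0163: 2-byte form → C5 A3.
U+13254: 4-byte form → F0 93 89 94.
U+606D: 3-byte form → E6 81 AD.
U+223A: 3-byte form → E2 88 BA.
U+C7624: 4-byte form → F3 87 98 A4.
U+0214: 2-byte form → C8 94.
Concatenated (22 bytes): F3 9D A4 91 C5 A3 F0 93 89 94 E6 81 AD E2 88 BA F3 87 98 A4 C8 94.

F3 9D A4 91 C5 A3 F0 93 89 94 E6 81 AD E2 88 BA F3 87 98 A4 C8 94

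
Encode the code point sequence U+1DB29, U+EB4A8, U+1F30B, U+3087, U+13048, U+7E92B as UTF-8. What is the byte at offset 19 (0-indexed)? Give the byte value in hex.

U+1DB29 → 4-byte form F0 9D AC A9 at offsets 0–3.
U+EB4A8 → 4-byte form F3 AB 92 A8 at offsets 4–7.
U+1F30B → 4-byte form F0 9F 8C 8B at offsets 8–11.
U+3087 → 3-byte form E3 82 87 at offsets 12–14.
U+13048 → 4-byte form F0 93 81 88 at offsets 15–18.
U+7E92B → 4-byte form F1 BE A4 AB at offsets 19–22.
Offset 19 falls in char 6's range; it's byte 1 of F1 BE A4 AB = 0xF1.

0xF1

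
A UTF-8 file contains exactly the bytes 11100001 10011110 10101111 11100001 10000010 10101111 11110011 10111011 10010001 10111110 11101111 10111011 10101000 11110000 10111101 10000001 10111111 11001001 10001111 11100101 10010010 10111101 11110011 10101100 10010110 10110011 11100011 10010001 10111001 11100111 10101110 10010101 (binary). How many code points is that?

Byte at offset 0: 0xE1 = 11100001 → 3-byte char (#1). Advance 3.
Byte at offset 3: 0xE1 = 11100001 → 3-byte char (#2). Advance 3.
Byte at offset 6: 0xF3 = 11110011 → 4-byte char (#3). Advance 4.
Byte at offset 10: 0xEF = 11101111 → 3-byte char (#4). Advance 3.
Byte at offset 13: 0xF0 = 11110000 → 4-byte char (#5). Advance 4.
Byte at offset 17: 0xC9 = 11001001 → 2-byte char (#6). Advance 2.
Byte at offset 19: 0xE5 = 11100101 → 3-byte char (#7). Advance 3.
Byte at offset 22: 0xF3 = 11110011 → 4-byte char (#8). Advance 4.
Byte at offset 26: 0xE3 = 11100011 → 3-byte char (#9). Advance 3.
Byte at offset 29: 0xE7 = 11100111 → 3-byte char (#10). Advance 3.
Reached end at offset 32 after 10 code points.

10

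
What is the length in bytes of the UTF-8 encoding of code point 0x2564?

U+2564 = 0x2564. UTF-8 uses 1 byte below 0x80, 2 below 0x800, 3 below 0x10000, 4 up to 0x10FFFF. 0x2564 is in U+0800–U+FFFF → 3 bytes.

3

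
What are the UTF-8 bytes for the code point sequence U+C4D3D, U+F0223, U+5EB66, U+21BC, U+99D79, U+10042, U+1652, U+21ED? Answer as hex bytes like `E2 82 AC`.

F3 84 B4 BD F3 B0 88 A3 F1 9E AD A6 E2 86 BC F2 99 B5 B9 F0 90 81 82 E1 99 92 E2 87 AD

U+C4D3D: 4-byte form → F3 84 B4 BD.
U+F0223: 4-byte form → F3 B0 88 A3.
U+5EB66: 4-byte form → F1 9E AD A6.
U+21BC: 3-byte form → E2 86 BC.
U+99D79: 4-byte form → F2 99 B5 B9.
U+10042: 4-byte form → F0 90 81 82.
U+1652: 3-byte form → E1 99 92.
U+21ED: 3-byte form → E2 87 AD.
Concatenated (29 bytes): F3 84 B4 BD F3 B0 88 A3 F1 9E AD A6 E2 86 BC F2 99 B5 B9 F0 90 81 82 E1 99 92 E2 87 AD.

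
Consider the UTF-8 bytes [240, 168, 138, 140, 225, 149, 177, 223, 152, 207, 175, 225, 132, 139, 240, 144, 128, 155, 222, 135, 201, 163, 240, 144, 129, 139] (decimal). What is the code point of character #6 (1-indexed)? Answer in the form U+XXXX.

Offset 0: leading byte 0xF0 = 11110000 → 4-byte char #1 = F0 A8 8A 8C.
Offset 4: leading byte 0xE1 = 11100001 → 3-byte char #2 = E1 95 B1.
Offset 7: leading byte 0xDF = 11011111 → 2-byte char #3 = DF 98.
Offset 9: leading byte 0xCF = 11001111 → 2-byte char #4 = CF AF.
Offset 11: leading byte 0xE1 = 11100001 → 3-byte char #5 = E1 84 8B.
Offset 14: leading byte 0xF0 = 11110000 → 4-byte char #6 = F0 90 80 9B.
Leading byte 0xF0 = 11110000 matches 11110xxx → 4-byte sequence.
Byte 1: 0xF0 = 11110000, payload 000 (3 bits).
Byte 2: 0x90 = 10010000 (10xxxxxx ✓), payload 010000.
Byte 3: 0x80 = 10000000 (10xxxxxx ✓), payload 000000.
Byte 4: 0x9B = 10011011 (10xxxxxx ✓), payload 011011.
Concatenate: 000010000000000011011 = 0x1001B (21 bits → U+1001B).

U+1001B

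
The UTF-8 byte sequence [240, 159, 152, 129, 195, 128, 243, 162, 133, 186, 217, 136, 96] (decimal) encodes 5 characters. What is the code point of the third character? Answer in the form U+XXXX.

U+E217A

Offset 0: leading byte 0xF0 = 11110000 → 4-byte char #1 = F0 9F 98 81.
Offset 4: leading byte 0xC3 = 11000011 → 2-byte char #2 = C3 80.
Offset 6: leading byte 0xF3 = 11110011 → 4-byte char #3 = F3 A2 85 BA.
Leading byte 0xF3 = 11110011 matches 11110xxx → 4-byte sequence.
Byte 1: 0xF3 = 11110011, payload 011 (3 bits).
Byte 2: 0xA2 = 10100010 (10xxxxxx ✓), payload 100010.
Byte 3: 0x85 = 10000101 (10xxxxxx ✓), payload 000101.
Byte 4: 0xBA = 10111010 (10xxxxxx ✓), payload 111010.
Concatenate: 011100010000101111010 = 0xE217A (21 bits → U+E217A).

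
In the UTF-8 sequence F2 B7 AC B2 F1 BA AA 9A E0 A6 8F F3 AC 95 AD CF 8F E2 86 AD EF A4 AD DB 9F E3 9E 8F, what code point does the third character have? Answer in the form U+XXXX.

Offset 0: leading byte 0xF2 = 11110010 → 4-byte char #1 = F2 B7 AC B2.
Offset 4: leading byte 0xF1 = 11110001 → 4-byte char #2 = F1 BA AA 9A.
Offset 8: leading byte 0xE0 = 11100000 → 3-byte char #3 = E0 A6 8F.
Leading byte 0xE0 = 11100000 matches 1110xxxx → 3-byte sequence.
Byte 1: 0xE0 = 11100000, payload 0000 (4 bits).
Byte 2: 0xA6 = 10100110 (10xxxxxx ✓), payload 100110.
Byte 3: 0x8F = 10001111 (10xxxxxx ✓), payload 001111.
Concatenate: 0000100110001111 = 0x98F (16 bits → U+098F).

U+098F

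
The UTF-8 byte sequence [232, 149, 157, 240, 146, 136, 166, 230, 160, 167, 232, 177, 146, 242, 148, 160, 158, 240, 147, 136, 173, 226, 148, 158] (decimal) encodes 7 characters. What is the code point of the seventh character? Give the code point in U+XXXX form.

Offset 0: leading byte 0xE8 = 11101000 → 3-byte char #1 = E8 95 9D.
Offset 3: leading byte 0xF0 = 11110000 → 4-byte char #2 = F0 92 88 A6.
Offset 7: leading byte 0xE6 = 11100110 → 3-byte char #3 = E6 A0 A7.
Offset 10: leading byte 0xE8 = 11101000 → 3-byte char #4 = E8 B1 92.
Offset 13: leading byte 0xF2 = 11110010 → 4-byte char #5 = F2 94 A0 9E.
Offset 17: leading byte 0xF0 = 11110000 → 4-byte char #6 = F0 93 88 AD.
Offset 21: leading byte 0xE2 = 11100010 → 3-byte char #7 = E2 94 9E.
Leading byte 0xE2 = 11100010 matches 1110xxxx → 3-byte sequence.
Byte 1: 0xE2 = 11100010, payload 0010 (4 bits).
Byte 2: 0x94 = 10010100 (10xxxxxx ✓), payload 010100.
Byte 3: 0x9E = 10011110 (10xxxxxx ✓), payload 011110.
Concatenate: 0010010100011110 = 0x251E (16 bits → U+251E).

U+251E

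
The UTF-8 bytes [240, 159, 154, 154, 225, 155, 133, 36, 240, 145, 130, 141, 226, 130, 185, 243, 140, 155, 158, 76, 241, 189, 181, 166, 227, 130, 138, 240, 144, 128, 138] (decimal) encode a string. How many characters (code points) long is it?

10

Byte at offset 0: 0xF0 = 11110000 → 4-byte char (#1). Advance 4.
Byte at offset 4: 0xE1 = 11100001 → 3-byte char (#2). Advance 3.
Byte at offset 7: 0x24 = 00100100 → 1-byte char (#3). Advance 1.
Byte at offset 8: 0xF0 = 11110000 → 4-byte char (#4). Advance 4.
Byte at offset 12: 0xE2 = 11100010 → 3-byte char (#5). Advance 3.
Byte at offset 15: 0xF3 = 11110011 → 4-byte char (#6). Advance 4.
Byte at offset 19: 0x4C = 01001100 → 1-byte char (#7). Advance 1.
Byte at offset 20: 0xF1 = 11110001 → 4-byte char (#8). Advance 4.
Byte at offset 24: 0xE3 = 11100011 → 3-byte char (#9). Advance 3.
Byte at offset 27: 0xF0 = 11110000 → 4-byte char (#10). Advance 4.
Reached end at offset 31 after 10 code points.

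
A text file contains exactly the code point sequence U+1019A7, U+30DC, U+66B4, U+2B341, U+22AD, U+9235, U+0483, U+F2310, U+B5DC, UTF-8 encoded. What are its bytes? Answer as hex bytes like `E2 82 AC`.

F4 81 A6 A7 E3 83 9C E6 9A B4 F0 AB 8D 81 E2 8A AD E9 88 B5 D2 83 F3 B2 8C 90 EB 97 9C

U+1019A7: 4-byte form → F4 81 A6 A7.
U+30DC: 3-byte form → E3 83 9C.
U+66B4: 3-byte form → E6 9A B4.
U+2B341: 4-byte form → F0 AB 8D 81.
U+22AD: 3-byte form → E2 8A AD.
U+9235: 3-byte form → E9 88 B5.
U+0483: 2-byte form → D2 83.
U+F2310: 4-byte form → F3 B2 8C 90.
U+B5DC: 3-byte form → EB 97 9C.
Concatenated (29 bytes): F4 81 A6 A7 E3 83 9C E6 9A B4 F0 AB 8D 81 E2 8A AD E9 88 B5 D2 83 F3 B2 8C 90 EB 97 9C.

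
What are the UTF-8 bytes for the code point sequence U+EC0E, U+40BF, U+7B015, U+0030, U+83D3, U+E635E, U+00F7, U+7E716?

EE B0 8E E4 82 BF F1 BB 80 95 30 E8 8F 93 F3 A6 8D 9E C3 B7 F1 BE 9C 96

U+EC0E: 3-byte form → EE B0 8E.
U+40BF: 3-byte form → E4 82 BF.
U+7B015: 4-byte form → F1 BB 80 95.
U+0030: 1-byte form → 30.
U+83D3: 3-byte form → E8 8F 93.
U+E635E: 4-byte form → F3 A6 8D 9E.
U+00F7: 2-byte form → C3 B7.
U+7E716: 4-byte form → F1 BE 9C 96.
Concatenated (24 bytes): EE B0 8E E4 82 BF F1 BB 80 95 30 E8 8F 93 F3 A6 8D 9E C3 B7 F1 BE 9C 96.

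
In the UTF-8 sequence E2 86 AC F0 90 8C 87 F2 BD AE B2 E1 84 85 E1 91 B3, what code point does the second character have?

U+10307

Offset 0: leading byte 0xE2 = 11100010 → 3-byte char #1 = E2 86 AC.
Offset 3: leading byte 0xF0 = 11110000 → 4-byte char #2 = F0 90 8C 87.
Leading byte 0xF0 = 11110000 matches 11110xxx → 4-byte sequence.
Byte 1: 0xF0 = 11110000, payload 000 (3 bits).
Byte 2: 0x90 = 10010000 (10xxxxxx ✓), payload 010000.
Byte 3: 0x8C = 10001100 (10xxxxxx ✓), payload 001100.
Byte 4: 0x87 = 10000111 (10xxxxxx ✓), payload 000111.
Concatenate: 000010000001100000111 = 0x10307 (21 bits → U+10307).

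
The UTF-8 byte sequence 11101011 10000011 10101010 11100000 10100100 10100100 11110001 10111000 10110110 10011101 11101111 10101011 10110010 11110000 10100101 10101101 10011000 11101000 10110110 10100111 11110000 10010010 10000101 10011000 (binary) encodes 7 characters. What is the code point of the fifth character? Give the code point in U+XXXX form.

U+25B58

Offset 0: leading byte 0xEB = 11101011 → 3-byte char #1 = EB 83 AA.
Offset 3: leading byte 0xE0 = 11100000 → 3-byte char #2 = E0 A4 A4.
Offset 6: leading byte 0xF1 = 11110001 → 4-byte char #3 = F1 B8 B6 9D.
Offset 10: leading byte 0xEF = 11101111 → 3-byte char #4 = EF AB B2.
Offset 13: leading byte 0xF0 = 11110000 → 4-byte char #5 = F0 A5 AD 98.
Leading byte 0xF0 = 11110000 matches 11110xxx → 4-byte sequence.
Byte 1: 0xF0 = 11110000, payload 000 (3 bits).
Byte 2: 0xA5 = 10100101 (10xxxxxx ✓), payload 100101.
Byte 3: 0xAD = 10101101 (10xxxxxx ✓), payload 101101.
Byte 4: 0x98 = 10011000 (10xxxxxx ✓), payload 011000.
Concatenate: 000100101101101011000 = 0x25B58 (21 bits → U+25B58).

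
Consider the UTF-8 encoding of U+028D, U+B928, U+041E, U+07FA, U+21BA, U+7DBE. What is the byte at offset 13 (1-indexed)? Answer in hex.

1-indexed offset 13 is 0-indexed offset 12.
U+028D → 2-byte form CA 8D at offsets 0–1.
U+B928 → 3-byte form EB A4 A8 at offsets 2–4.
U+041E → 2-byte form D0 9E at offsets 5–6.
U+07FA → 2-byte form DF BA at offsets 7–8.
U+21BA → 3-byte form E2 86 BA at offsets 9–11.
U+7DBE → 3-byte form E7 B6 BE at offsets 12–14.
Offset 12 falls in char 6's range; it's byte 1 of E7 B6 BE = 0xE7.

0xE7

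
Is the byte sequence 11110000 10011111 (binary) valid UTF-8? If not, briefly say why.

Leading byte 0xF0 = 11110000 → 4-byte form, but only 2 bytes are present.

invalid (sequence truncated)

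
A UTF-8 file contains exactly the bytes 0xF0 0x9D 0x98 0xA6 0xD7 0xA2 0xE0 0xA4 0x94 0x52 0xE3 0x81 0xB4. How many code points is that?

Byte at offset 0: 0xF0 = 11110000 → 4-byte char (#1). Advance 4.
Byte at offset 4: 0xD7 = 11010111 → 2-byte char (#2). Advance 2.
Byte at offset 6: 0xE0 = 11100000 → 3-byte char (#3). Advance 3.
Byte at offset 9: 0x52 = 01010010 → 1-byte char (#4). Advance 1.
Byte at offset 10: 0xE3 = 11100011 → 3-byte char (#5). Advance 3.
Reached end at offset 13 after 5 code points.

5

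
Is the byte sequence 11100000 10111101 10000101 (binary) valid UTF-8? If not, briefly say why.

Leading byte 0xE0 = 11100000 → 3-byte form.
Continuation bytes 0xBD=10111101, 0x85=10000101 all match 10xxxxxx.
Decoded value 0xF45 is ≥ 0x800 (shortest form) and not a surrogate.

valid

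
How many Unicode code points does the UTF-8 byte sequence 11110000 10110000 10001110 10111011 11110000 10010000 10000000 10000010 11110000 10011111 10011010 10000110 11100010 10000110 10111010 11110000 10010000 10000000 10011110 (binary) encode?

5

Byte at offset 0: 0xF0 = 11110000 → 4-byte char (#1). Advance 4.
Byte at offset 4: 0xF0 = 11110000 → 4-byte char (#2). Advance 4.
Byte at offset 8: 0xF0 = 11110000 → 4-byte char (#3). Advance 4.
Byte at offset 12: 0xE2 = 11100010 → 3-byte char (#4). Advance 3.
Byte at offset 15: 0xF0 = 11110000 → 4-byte char (#5). Advance 4.
Reached end at offset 19 after 5 code points.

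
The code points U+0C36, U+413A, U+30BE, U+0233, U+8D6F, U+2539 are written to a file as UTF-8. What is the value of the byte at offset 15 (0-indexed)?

U+0C36 → 3-byte form E0 B0 B6 at offsets 0–2.
U+413A → 3-byte form E4 84 BA at offsets 3–5.
U+30BE → 3-byte form E3 82 BE at offsets 6–8.
U+0233 → 2-byte form C8 B3 at offsets 9–10.
U+8D6F → 3-byte form E8 B5 AF at offsets 11–13.
U+2539 → 3-byte form E2 94 B9 at offsets 14–16.
Offset 15 falls in char 6's range; it's byte 2 of E2 94 B9 = 0x94.

0x94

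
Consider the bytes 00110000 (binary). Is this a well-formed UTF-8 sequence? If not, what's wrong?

Leading byte 0x30 = 00110000 → 1-byte form.

valid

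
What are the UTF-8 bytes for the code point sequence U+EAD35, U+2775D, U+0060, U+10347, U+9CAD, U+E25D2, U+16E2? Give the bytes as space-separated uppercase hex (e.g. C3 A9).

U+EAD35: 4-byte form → F3 AA B4 B5.
U+2775D: 4-byte form → F0 A7 9D 9D.
U+0060: 1-byte form → 60.
U+10347: 4-byte form → F0 90 8D 87.
U+9CAD: 3-byte form → E9 B2 AD.
U+E25D2: 4-byte form → F3 A2 97 92.
U+16E2: 3-byte form → E1 9B A2.
Concatenated (23 bytes): F3 AA B4 B5 F0 A7 9D 9D 60 F0 90 8D 87 E9 B2 AD F3 A2 97 92 E1 9B A2.

F3 AA B4 B5 F0 A7 9D 9D 60 F0 90 8D 87 E9 B2 AD F3 A2 97 92 E1 9B A2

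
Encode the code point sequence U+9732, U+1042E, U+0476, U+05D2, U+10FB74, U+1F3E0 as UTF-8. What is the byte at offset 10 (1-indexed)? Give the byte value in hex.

1-indexed offset 10 is 0-indexed offset 9.
U+9732 → 3-byte form E9 9C B2 at offsets 0–2.
U+1042E → 4-byte form F0 90 90 AE at offsets 3–6.
U+0476 → 2-byte form D1 B6 at offsets 7–8.
U+05D2 → 2-byte form D7 92 at offsets 9–10.
Offset 9 falls in char 4's range; it's byte 1 of D7 92 = 0xD7.

0xD7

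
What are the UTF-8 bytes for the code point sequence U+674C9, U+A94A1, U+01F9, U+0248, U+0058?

U+674C9: 4-byte form → F1 A7 93 89.
U+A94A1: 4-byte form → F2 A9 92 A1.
U+01F9: 2-byte form → C7 B9.
U+0248: 2-byte form → C9 88.
U+0058: 1-byte form → 58.
Concatenated (13 bytes): F1 A7 93 89 F2 A9 92 A1 C7 B9 C9 88 58.

F1 A7 93 89 F2 A9 92 A1 C7 B9 C9 88 58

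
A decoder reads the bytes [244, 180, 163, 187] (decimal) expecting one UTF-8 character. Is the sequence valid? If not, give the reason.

invalid (encodes a value above U+10FFFF)

Leading byte 0xF4 = 11110100 → 4-byte form.
Payload = 0x1348FB, which exceeds U+10FFFF, the maximum Unicode code point. (Leading bytes F5–FF, or F4 followed by ≥ 0x90, are invalid.)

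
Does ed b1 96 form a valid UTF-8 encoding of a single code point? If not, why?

invalid (encodes a surrogate (U+D800–U+DFFF))

Structurally a 3-byte sequence; payload = 0xDC56.
But 0xDC56 is in U+D800–U+DFFF, the surrogate range. Surrogates are not Unicode scalar values and are forbidden in UTF-8.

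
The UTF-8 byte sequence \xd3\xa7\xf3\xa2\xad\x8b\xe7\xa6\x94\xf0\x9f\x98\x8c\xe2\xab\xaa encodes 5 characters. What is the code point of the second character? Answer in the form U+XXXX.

Offset 0: leading byte 0xD3 = 11010011 → 2-byte char #1 = D3 A7.
Offset 2: leading byte 0xF3 = 11110011 → 4-byte char #2 = F3 A2 AD 8B.
Leading byte 0xF3 = 11110011 matches 11110xxx → 4-byte sequence.
Byte 1: 0xF3 = 11110011, payload 011 (3 bits).
Byte 2: 0xA2 = 10100010 (10xxxxxx ✓), payload 100010.
Byte 3: 0xAD = 10101101 (10xxxxxx ✓), payload 101101.
Byte 4: 0x8B = 10001011 (10xxxxxx ✓), payload 001011.
Concatenate: 011100010101101001011 = 0xE2B4B (21 bits → U+E2B4B).

U+E2B4B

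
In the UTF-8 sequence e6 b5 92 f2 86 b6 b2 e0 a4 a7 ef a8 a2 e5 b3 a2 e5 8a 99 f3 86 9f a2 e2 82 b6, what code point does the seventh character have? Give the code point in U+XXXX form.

Offset 0: leading byte 0xE6 = 11100110 → 3-byte char #1 = E6 B5 92.
Offset 3: leading byte 0xF2 = 11110010 → 4-byte char #2 = F2 86 B6 B2.
Offset 7: leading byte 0xE0 = 11100000 → 3-byte char #3 = E0 A4 A7.
Offset 10: leading byte 0xEF = 11101111 → 3-byte char #4 = EF A8 A2.
Offset 13: leading byte 0xE5 = 11100101 → 3-byte char #5 = E5 B3 A2.
Offset 16: leading byte 0xE5 = 11100101 → 3-byte char #6 = E5 8A 99.
Offset 19: leading byte 0xF3 = 11110011 → 4-byte char #7 = F3 86 9F A2.
Leading byte 0xF3 = 11110011 matches 11110xxx → 4-byte sequence.
Byte 1: 0xF3 = 11110011, payload 011 (3 bits).
Byte 2: 0x86 = 10000110 (10xxxxxx ✓), payload 000110.
Byte 3: 0x9F = 10011111 (10xxxxxx ✓), payload 011111.
Byte 4: 0xA2 = 10100010 (10xxxxxx ✓), payload 100010.
Concatenate: 011000110011111100010 = 0xC67E2 (21 bits → U+C67E2).

U+C67E2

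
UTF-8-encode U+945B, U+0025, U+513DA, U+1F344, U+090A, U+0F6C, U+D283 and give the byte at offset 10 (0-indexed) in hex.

0x8D

U+945B → 3-byte form E9 91 9B at offsets 0–2.
U+0025 → 1-byte form 25 at offsets 3–3.
U+513DA → 4-byte form F1 91 8F 9A at offsets 4–7.
U+1F344 → 4-byte form F0 9F 8D 84 at offsets 8–11.
Offset 10 falls in char 4's range; it's byte 3 of F0 9F 8D 84 = 0x8D.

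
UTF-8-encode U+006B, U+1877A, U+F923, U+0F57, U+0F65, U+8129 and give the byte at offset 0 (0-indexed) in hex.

0x6B

U+006B → 1-byte form 6B at offsets 0–0.
Offset 0 falls in char 1's range; it's byte 1 of 6B = 0x6B.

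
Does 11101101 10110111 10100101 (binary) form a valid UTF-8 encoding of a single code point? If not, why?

Structurally a 3-byte sequence; payload = 0xDDE5.
But 0xDDE5 is in U+D800–U+DFFF, the surrogate range. Surrogates are not Unicode scalar values and are forbidden in UTF-8.

invalid (encodes a surrogate (U+D800–U+DFFF))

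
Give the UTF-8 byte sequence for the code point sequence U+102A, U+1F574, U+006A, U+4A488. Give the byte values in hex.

U+102A: 3-byte form → E1 80 AA.
U+1F574: 4-byte form → F0 9F 95 B4.
U+006A: 1-byte form → 6A.
U+4A488: 4-byte form → F1 8A 92 88.
Concatenated (12 bytes): E1 80 AA F0 9F 95 B4 6A F1 8A 92 88.

E1 80 AA F0 9F 95 B4 6A F1 8A 92 88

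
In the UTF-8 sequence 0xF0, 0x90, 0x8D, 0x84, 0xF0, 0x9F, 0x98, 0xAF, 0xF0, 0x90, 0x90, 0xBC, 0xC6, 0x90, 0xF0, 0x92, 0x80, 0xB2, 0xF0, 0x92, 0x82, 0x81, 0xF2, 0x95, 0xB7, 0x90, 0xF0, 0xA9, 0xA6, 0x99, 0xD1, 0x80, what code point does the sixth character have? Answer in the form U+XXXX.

U+12081

Offset 0: leading byte 0xF0 = 11110000 → 4-byte char #1 = F0 90 8D 84.
Offset 4: leading byte 0xF0 = 11110000 → 4-byte char #2 = F0 9F 98 AF.
Offset 8: leading byte 0xF0 = 11110000 → 4-byte char #3 = F0 90 90 BC.
Offset 12: leading byte 0xC6 = 11000110 → 2-byte char #4 = C6 90.
Offset 14: leading byte 0xF0 = 11110000 → 4-byte char #5 = F0 92 80 B2.
Offset 18: leading byte 0xF0 = 11110000 → 4-byte char #6 = F0 92 82 81.
Leading byte 0xF0 = 11110000 matches 11110xxx → 4-byte sequence.
Byte 1: 0xF0 = 11110000, payload 000 (3 bits).
Byte 2: 0x92 = 10010010 (10xxxxxx ✓), payload 010010.
Byte 3: 0x82 = 10000010 (10xxxxxx ✓), payload 000010.
Byte 4: 0x81 = 10000001 (10xxxxxx ✓), payload 000001.
Concatenate: 000010010000010000001 = 0x12081 (21 bits → U+12081).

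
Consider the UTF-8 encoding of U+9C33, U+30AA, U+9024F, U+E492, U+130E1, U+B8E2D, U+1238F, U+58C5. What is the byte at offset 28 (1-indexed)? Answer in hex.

1-indexed offset 28 is 0-indexed offset 27.
U+9C33 → 3-byte form E9 B0 B3 at offsets 0–2.
U+30AA → 3-byte form E3 82 AA at offsets 3–5.
U+9024F → 4-byte form F2 90 89 8F at offsets 6–9.
U+E492 → 3-byte form EE 92 92 at offsets 10–12.
U+130E1 → 4-byte form F0 93 83 A1 at offsets 13–16.
U+B8E2D → 4-byte form F2 B8 B8 AD at offsets 17–20.
U+1238F → 4-byte form F0 92 8E 8F at offsets 21–24.
U+58C5 → 3-byte form E5 A3 85 at offsets 25–27.
Offset 27 falls in char 8's range; it's byte 3 of E5 A3 85 = 0x85.

0x85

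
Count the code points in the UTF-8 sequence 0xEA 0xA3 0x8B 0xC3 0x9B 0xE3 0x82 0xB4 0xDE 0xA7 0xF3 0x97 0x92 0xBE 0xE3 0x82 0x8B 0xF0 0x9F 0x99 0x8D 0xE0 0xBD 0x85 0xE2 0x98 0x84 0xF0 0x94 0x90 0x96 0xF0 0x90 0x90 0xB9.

11

Byte at offset 0: 0xEA = 11101010 → 3-byte char (#1). Advance 3.
Byte at offset 3: 0xC3 = 11000011 → 2-byte char (#2). Advance 2.
Byte at offset 5: 0xE3 = 11100011 → 3-byte char (#3). Advance 3.
Byte at offset 8: 0xDE = 11011110 → 2-byte char (#4). Advance 2.
Byte at offset 10: 0xF3 = 11110011 → 4-byte char (#5). Advance 4.
Byte at offset 14: 0xE3 = 11100011 → 3-byte char (#6). Advance 3.
Byte at offset 17: 0xF0 = 11110000 → 4-byte char (#7). Advance 4.
Byte at offset 21: 0xE0 = 11100000 → 3-byte char (#8). Advance 3.
Byte at offset 24: 0xE2 = 11100010 → 3-byte char (#9). Advance 3.
Byte at offset 27: 0xF0 = 11110000 → 4-byte char (#10). Advance 4.
Byte at offset 31: 0xF0 = 11110000 → 4-byte char (#11). Advance 4.
Reached end at offset 35 after 11 code points.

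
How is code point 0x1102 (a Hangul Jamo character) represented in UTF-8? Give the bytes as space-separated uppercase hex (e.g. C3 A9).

U+1102 = 0x1102 = 4354 decimal. In range U+0800–U+FFFF → 3-byte form: 1110xxxx 10xxxxxx 10xxxxxx.
Binary (16 bits): 0001000100000010.
Split 4+6+6: 0001 | 000100 | 000010.
Byte 1: 11100001 = 0xE1.
Byte 2: 10000100 = 0x84.
Byte 3: 10000010 = 0x82.

E1 84 82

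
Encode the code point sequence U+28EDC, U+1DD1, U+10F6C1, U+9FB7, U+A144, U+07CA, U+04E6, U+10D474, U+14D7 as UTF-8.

F0 A8 BB 9C E1 B7 91 F4 8F 9B 81 E9 BE B7 EA 85 84 DF 8A D3 A6 F4 8D 91 B4 E1 93 97

U+28EDC: 4-byte form → F0 A8 BB 9C.
U+1DD1: 3-byte form → E1 B7 91.
U+10F6C1: 4-byte form → F4 8F 9B 81.
U+9FB7: 3-byte form → E9 BE B7.
U+A144: 3-byte form → EA 85 84.
U+07CA: 2-byte form → DF 8A.
U+04E6: 2-byte form → D3 A6.
U+10D474: 4-byte form → F4 8D 91 B4.
U+14D7: 3-byte form → E1 93 97.
Concatenated (28 bytes): F0 A8 BB 9C E1 B7 91 F4 8F 9B 81 E9 BE B7 EA 85 84 DF 8A D3 A6 F4 8D 91 B4 E1 93 97.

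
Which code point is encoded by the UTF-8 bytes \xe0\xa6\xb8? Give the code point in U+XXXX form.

Leading byte 0xE0 = 11100000 matches 1110xxxx → 3-byte sequence.
Byte 1: 0xE0 = 11100000, payload 0000 (4 bits).
Byte 2: 0xA6 = 10100110 (10xxxxxx ✓), payload 100110.
Byte 3: 0xB8 = 10111000 (10xxxxxx ✓), payload 111000.
Concatenate: 0000100110111000 = 0x9B8 (16 bits → U+09B8).

U+09B8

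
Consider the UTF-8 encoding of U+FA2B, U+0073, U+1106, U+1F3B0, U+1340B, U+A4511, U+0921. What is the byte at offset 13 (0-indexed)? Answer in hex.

U+FA2B → 3-byte form EF A8 AB at offsets 0–2.
U+0073 → 1-byte form 73 at offsets 3–3.
U+1106 → 3-byte form E1 84 86 at offsets 4–6.
U+1F3B0 → 4-byte form F0 9F 8E B0 at offsets 7–10.
U+1340B → 4-byte form F0 93 90 8B at offsets 11–14.
Offset 13 falls in char 5's range; it's byte 3 of F0 93 90 8B = 0x90.

0x90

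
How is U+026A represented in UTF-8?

U+026A = 0x26A = 618 decimal. In range U+0080–U+07FF → 2-byte form: 110xxxxx 10xxxxxx.
Binary (11 bits): 01001101010.
Split 5+6: 01001 | 101010.
Byte 1: 11001001 = 0xC9.
Byte 2: 10101010 = 0xAA.

C9 AA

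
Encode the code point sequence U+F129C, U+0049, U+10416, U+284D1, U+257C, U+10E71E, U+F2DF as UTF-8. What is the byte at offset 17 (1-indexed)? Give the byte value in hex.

0xF4

1-indexed offset 17 is 0-indexed offset 16.
U+F129C → 4-byte form F3 B1 8A 9C at offsets 0–3.
U+0049 → 1-byte form 49 at offsets 4–4.
U+10416 → 4-byte form F0 90 90 96 at offsets 5–8.
U+284D1 → 4-byte form F0 A8 93 91 at offsets 9–12.
U+257C → 3-byte form E2 95 BC at offsets 13–15.
U+10E71E → 4-byte form F4 8E 9C 9E at offsets 16–19.
Offset 16 falls in char 6's range; it's byte 1 of F4 8E 9C 9E = 0xF4.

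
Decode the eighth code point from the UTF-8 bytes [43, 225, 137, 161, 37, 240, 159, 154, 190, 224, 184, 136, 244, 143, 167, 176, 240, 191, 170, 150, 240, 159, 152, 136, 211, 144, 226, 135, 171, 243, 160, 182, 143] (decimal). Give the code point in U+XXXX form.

U+1F608

Offset 0: leading byte 0x2B = 00101011 → 1-byte char #1 = 2B.
Offset 1: leading byte 0xE1 = 11100001 → 3-byte char #2 = E1 89 A1.
Offset 4: leading byte 0x25 = 00100101 → 1-byte char #3 = 25.
Offset 5: leading byte 0xF0 = 11110000 → 4-byte char #4 = F0 9F 9A BE.
Offset 9: leading byte 0xE0 = 11100000 → 3-byte char #5 = E0 B8 88.
Offset 12: leading byte 0xF4 = 11110100 → 4-byte char #6 = F4 8F A7 B0.
Offset 16: leading byte 0xF0 = 11110000 → 4-byte char #7 = F0 BF AA 96.
Offset 20: leading byte 0xF0 = 11110000 → 4-byte char #8 = F0 9F 98 88.
Leading byte 0xF0 = 11110000 matches 11110xxx → 4-byte sequence.
Byte 1: 0xF0 = 11110000, payload 000 (3 bits).
Byte 2: 0x9F = 10011111 (10xxxxxx ✓), payload 011111.
Byte 3: 0x98 = 10011000 (10xxxxxx ✓), payload 011000.
Byte 4: 0x88 = 10001000 (10xxxxxx ✓), payload 001000.
Concatenate: 000011111011000001000 = 0x1F608 (21 bits → U+1F608).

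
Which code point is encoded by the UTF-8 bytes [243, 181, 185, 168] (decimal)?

U+F5E68

Leading byte 0xF3 = 11110011 matches 11110xxx → 4-byte sequence.
Byte 1: 0xF3 = 11110011, payload 011 (3 bits).
Byte 2: 0xB5 = 10110101 (10xxxxxx ✓), payload 110101.
Byte 3: 0xB9 = 10111001 (10xxxxxx ✓), payload 111001.
Byte 4: 0xA8 = 10101000 (10xxxxxx ✓), payload 101000.
Concatenate: 011110101111001101000 = 0xF5E68 (21 bits → U+F5E68).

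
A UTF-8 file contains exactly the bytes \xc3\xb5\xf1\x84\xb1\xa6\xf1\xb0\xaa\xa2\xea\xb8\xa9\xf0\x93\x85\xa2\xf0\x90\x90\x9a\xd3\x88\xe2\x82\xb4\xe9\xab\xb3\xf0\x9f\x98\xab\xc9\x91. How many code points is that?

11

Byte at offset 0: 0xC3 = 11000011 → 2-byte char (#1). Advance 2.
Byte at offset 2: 0xF1 = 11110001 → 4-byte char (#2). Advance 4.
Byte at offset 6: 0xF1 = 11110001 → 4-byte char (#3). Advance 4.
Byte at offset 10: 0xEA = 11101010 → 3-byte char (#4). Advance 3.
Byte at offset 13: 0xF0 = 11110000 → 4-byte char (#5). Advance 4.
Byte at offset 17: 0xF0 = 11110000 → 4-byte char (#6). Advance 4.
Byte at offset 21: 0xD3 = 11010011 → 2-byte char (#7). Advance 2.
Byte at offset 23: 0xE2 = 11100010 → 3-byte char (#8). Advance 3.
Byte at offset 26: 0xE9 = 11101001 → 3-byte char (#9). Advance 3.
Byte at offset 29: 0xF0 = 11110000 → 4-byte char (#10). Advance 4.
Byte at offset 33: 0xC9 = 11001001 → 2-byte char (#11). Advance 2.
Reached end at offset 35 after 11 code points.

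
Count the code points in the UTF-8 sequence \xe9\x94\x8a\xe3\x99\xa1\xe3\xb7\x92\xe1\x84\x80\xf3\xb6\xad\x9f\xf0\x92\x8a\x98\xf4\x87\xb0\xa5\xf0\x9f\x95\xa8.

8

Byte at offset 0: 0xE9 = 11101001 → 3-byte char (#1). Advance 3.
Byte at offset 3: 0xE3 = 11100011 → 3-byte char (#2). Advance 3.
Byte at offset 6: 0xE3 = 11100011 → 3-byte char (#3). Advance 3.
Byte at offset 9: 0xE1 = 11100001 → 3-byte char (#4). Advance 3.
Byte at offset 12: 0xF3 = 11110011 → 4-byte char (#5). Advance 4.
Byte at offset 16: 0xF0 = 11110000 → 4-byte char (#6). Advance 4.
Byte at offset 20: 0xF4 = 11110100 → 4-byte char (#7). Advance 4.
Byte at offset 24: 0xF0 = 11110000 → 4-byte char (#8). Advance 4.
Reached end at offset 28 after 8 code points.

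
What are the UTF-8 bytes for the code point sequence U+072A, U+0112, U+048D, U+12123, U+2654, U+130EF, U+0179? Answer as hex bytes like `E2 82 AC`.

DC AA C4 92 D2 8D F0 92 84 A3 E2 99 94 F0 93 83 AF C5 B9

U+072A: 2-byte form → DC AA.
U+0112: 2-byte form → C4 92.
U+048D: 2-byte form → D2 8D.
U+12123: 4-byte form → F0 92 84 A3.
U+2654: 3-byte form → E2 99 94.
U+130EF: 4-byte form → F0 93 83 AF.
U+0179: 2-byte form → C5 B9.
Concatenated (19 bytes): DC AA C4 92 D2 8D F0 92 84 A3 E2 99 94 F0 93 83 AF C5 B9.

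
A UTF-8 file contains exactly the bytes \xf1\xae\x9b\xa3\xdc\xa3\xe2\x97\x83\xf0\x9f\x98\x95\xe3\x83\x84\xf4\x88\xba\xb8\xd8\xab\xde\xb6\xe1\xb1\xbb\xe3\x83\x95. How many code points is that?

10

Byte at offset 0: 0xF1 = 11110001 → 4-byte char (#1). Advance 4.
Byte at offset 4: 0xDC = 11011100 → 2-byte char (#2). Advance 2.
Byte at offset 6: 0xE2 = 11100010 → 3-byte char (#3). Advance 3.
Byte at offset 9: 0xF0 = 11110000 → 4-byte char (#4). Advance 4.
Byte at offset 13: 0xE3 = 11100011 → 3-byte char (#5). Advance 3.
Byte at offset 16: 0xF4 = 11110100 → 4-byte char (#6). Advance 4.
Byte at offset 20: 0xD8 = 11011000 → 2-byte char (#7). Advance 2.
Byte at offset 22: 0xDE = 11011110 → 2-byte char (#8). Advance 2.
Byte at offset 24: 0xE1 = 11100001 → 3-byte char (#9). Advance 3.
Byte at offset 27: 0xE3 = 11100011 → 3-byte char (#10). Advance 3.
Reached end at offset 30 after 10 code points.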